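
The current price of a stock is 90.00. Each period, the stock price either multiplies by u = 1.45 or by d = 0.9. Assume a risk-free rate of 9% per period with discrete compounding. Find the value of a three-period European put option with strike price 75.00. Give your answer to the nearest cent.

2.03

Risk-neutral probability p = (1 + 0.09 − 0.9)/(1.45 − 0.9) = 0.1900/0.5500 = 0.3455
Terminal stock prices: S_uuu = 274.4, S_uud = 170.3, S_udd = 105.7, S_ddd = 65.61
Terminal payoffs (K − S): max(-199.4, 0) = 0, max(-95.3, 0) = 0, max(-30.71, 0) = 0, max(9.39, 0) = 9.39
Node uu (S = 189.2): V_uu = 1/1.09·[0.3455·0.0000 + 0.6545·0.0000] = 0.0000
Node ud (S = 117.5): V_ud = 1/1.09·[0.3455·0.0000 + 0.6545·0.0000] = 0.0000
Node dd (S = 72.9): V_dd = 1/1.09·[0.3455·0.0000 + 0.6545·9.3900] = 5.6387
Node u (S = 130.5): V_u = 1/1.09·[0.3455·0.0000 + 0.6545·0.0000] = 0.0000
Node d (S = 81): V_d = 1/1.09·[0.3455·0.0000 + 0.6545·5.6387] = 3.3860
Node 0 (S = 90): V_0 = 1/1.09·[0.3455·0.0000 + 0.6545·3.3860] = 2.0333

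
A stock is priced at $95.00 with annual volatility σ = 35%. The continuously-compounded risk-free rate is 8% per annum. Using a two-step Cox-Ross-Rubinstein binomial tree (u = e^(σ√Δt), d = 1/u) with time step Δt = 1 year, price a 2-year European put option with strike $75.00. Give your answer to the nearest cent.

CRR parameters: u = e^(σ√Δt) = e^(0.35·√1) = 1.4191, d = 1/u = 0.7047
Per-period rate: rΔt = 0.08·1 = 0.08, so R = e^0.08 = 1.0833
Risk-neutral probability p = (e^0.08 − 0.7047)/(1.4191 − 0.7047) = 0.3786/0.7144 = 0.5300
Terminal stock prices: S_uu = 191.3, S_ud = 95, S_dd = 47.18
Terminal payoffs (K − S): max(-116.3, 0) = 0, max(-20, 0) = 0, max(27.82, 0) = 27.82
Node u (S = 134.8): V_u = e^(−0.08)·[0.5300·0.0000 + 0.4700·0.0000] = 0.0000
Node d (S = 66.95): V_d = e^(−0.08)·[0.5300·0.0000 + 0.4700·27.8244] = 12.0728
Node 0 (S = 95): V_0 = e^(−0.08)·[0.5300·0.0000 + 0.4700·12.0728] = 5.2383

$5.24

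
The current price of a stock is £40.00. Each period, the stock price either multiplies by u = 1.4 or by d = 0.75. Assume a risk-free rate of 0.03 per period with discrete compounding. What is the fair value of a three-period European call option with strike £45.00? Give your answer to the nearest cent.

Risk-neutral probability p = (1 + 0.03 − 0.75)/(1.4 − 0.75) = 0.2800/0.6500 = 0.4308
Terminal stock prices: S_uuu = 109.8, S_uud = 58.8, S_udd = 31.5, S_ddd = 16.88
Terminal payoffs (S − K): max(64.76, 0) = 64.76, max(13.8, 0) = 13.8, max(-13.5, 0) = 0, max(-28.12, 0) = 0
Node uu (S = 78.4): V_uu = 1/1.03·[0.4308·64.7600 + 0.5692·13.8000] = 34.7107
Node ud (S = 42): V_ud = 1/1.03·[0.4308·13.8000 + 0.5692·0.0000] = 5.7715
Node dd (S = 22.5): V_dd = 1/1.03·[0.4308·0.0000 + 0.5692·0.0000] = 0.0000
Node u (S = 56): V_u = 1/1.03·[0.4308·34.7107 + 0.5692·5.7715] = 17.7064
Node d (S = 30): V_d = 1/1.03·[0.4308·5.7715 + 0.5692·0.0000] = 2.4138
Node 0 (S = 40): V_0 = 1/1.03·[0.4308·17.7064 + 0.5692·2.4138] = 8.7392

£8.74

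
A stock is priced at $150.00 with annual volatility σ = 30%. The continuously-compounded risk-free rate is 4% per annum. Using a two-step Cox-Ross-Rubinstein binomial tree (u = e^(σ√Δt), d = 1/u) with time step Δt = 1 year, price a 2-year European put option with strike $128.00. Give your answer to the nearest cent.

$10.86

CRR parameters: u = e^(σ√Δt) = e^(0.3·√1) = 1.3499, d = 1/u = 0.7408
Per-period rate: rΔt = 0.04·1 = 0.04, so R = e^0.04 = 1.0408
Risk-neutral probability p = (e^0.04 − 0.7408)/(1.3499 − 0.7408) = 0.3000/0.6090 = 0.4926
Terminal stock prices: S_uu = 273.3, S_ud = 150, S_dd = 82.32
Terminal payoffs (K − S): max(-145.3, 0) = 0, max(-22, 0) = 0, max(45.68, 0) = 45.68
Node u (S = 202.5): V_u = e^(−0.04)·[0.4926·0.0000 + 0.5074·0.0000] = 0.0000
Node d (S = 111.1): V_d = e^(−0.04)·[0.4926·0.0000 + 0.5074·45.6783] = 22.2699
Node 0 (S = 150): V_0 = e^(−0.04)·[0.4926·0.0000 + 0.5074·22.2699] = 10.8574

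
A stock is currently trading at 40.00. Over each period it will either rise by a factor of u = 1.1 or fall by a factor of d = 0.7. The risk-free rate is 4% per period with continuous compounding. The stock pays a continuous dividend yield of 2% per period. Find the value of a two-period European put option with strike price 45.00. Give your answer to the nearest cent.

5.12

Per-period risk-free factor R = e^0.04 = 1.0408; dividend-adjusted growth = e^(0.04−0.02) = 1.0202.
Risk-neutral probability p = (1.0202 − 0.7)/(1.1 − 0.7) = 0.3202/0.4000 = 0.8005
Terminal stock prices: S_uu = 48.4, S_ud = 30.8, S_dd = 19.6
Terminal payoffs (K − S): max(-3.4, 0) = 0, max(14.2, 0) = 14.2, max(25.4, 0) = 25.4
Node u (S = 44): V_u = e^(−0.04)·[0.8005·0.0000 + 0.1995·14.2000] = 2.7218
Node d (S = 28): V_d = e^(−0.04)·[0.8005·14.2000 + 0.1995·25.4000] = 15.7900
Node 0 (S = 40): V_0 = e^(−0.04)·[0.8005·2.7218 + 0.1995·15.7900] = 5.1199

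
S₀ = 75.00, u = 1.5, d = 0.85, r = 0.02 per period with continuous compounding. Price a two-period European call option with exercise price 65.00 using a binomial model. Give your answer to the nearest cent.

Risk-neutral probability p = (e^0.02 − 0.85)/(1.5 − 0.85) = 0.1702/0.6500 = 0.2618
Terminal stock prices: S_uu = 168.8, S_ud = 95.62, S_dd = 54.19
Terminal payoffs (S − K): max(103.8, 0) = 103.8, max(30.62, 0) = 30.62, max(-10.81, 0) = 0
Node u (S = 112.5): V_u = e^(−0.02)·[0.2618·103.7500 + 0.7382·30.6250] = 48.7871
Node d (S = 63.75): V_d = e^(−0.02)·[0.2618·30.6250 + 0.7382·0.0000] = 7.8603
Node 0 (S = 75): V_0 = e^(−0.02)·[0.2618·48.7871 + 0.7382·7.8603] = 18.2091

18.21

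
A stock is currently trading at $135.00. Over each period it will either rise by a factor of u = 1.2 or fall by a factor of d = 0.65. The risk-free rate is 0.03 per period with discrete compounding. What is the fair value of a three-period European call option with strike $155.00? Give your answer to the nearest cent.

$23.63

Risk-neutral probability p = (1 + 0.03 − 0.65)/(1.2 − 0.65) = 0.3800/0.5500 = 0.6909
Terminal stock prices: S_uuu = 233.3, S_uud = 126.4, S_udd = 68.45, S_ddd = 37.07
Terminal payoffs (S − K): max(78.28, 0) = 78.28, max(-28.64, 0) = 0, max(-86.55, 0) = 0, max(-117.9, 0) = 0
Node uu (S = 194.4): V_uu = 1/1.03·[0.6909·78.2800 + 0.3091·0.0000] = 52.5091
Node ud (S = 105.3): V_ud = 1/1.03·[0.6909·0.0000 + 0.3091·0.0000] = 0.0000
Node dd (S = 57.04): V_dd = 1/1.03·[0.6909·0.0000 + 0.3091·0.0000] = 0.0000
Node u (S = 162): V_u = 1/1.03·[0.6909·52.5091 + 0.3091·0.0000] = 35.2223
Node d (S = 87.75): V_d = 1/1.03·[0.6909·0.0000 + 0.3091·0.0000] = 0.0000
Node 0 (S = 135): V_0 = 1/1.03·[0.6909·35.2223 + 0.3091·0.0000] = 23.6266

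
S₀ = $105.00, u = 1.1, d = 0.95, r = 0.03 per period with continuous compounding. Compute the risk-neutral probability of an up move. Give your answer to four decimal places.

p = 0.5364

Risk-neutral probability p = (e^0.03 − 0.95)/(1.1 − 0.95) = 0.0805/0.1500 = 0.5364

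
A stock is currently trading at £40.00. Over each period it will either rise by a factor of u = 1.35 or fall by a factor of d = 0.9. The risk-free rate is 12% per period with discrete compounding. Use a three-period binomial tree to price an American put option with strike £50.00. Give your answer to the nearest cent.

Risk-neutral probability p = (1 + 0.12 − 0.9)/(1.35 − 0.9) = 0.2200/0.4500 = 0.4889
Terminal stock prices: S_uuu = 98.42, S_uud = 65.61, S_udd = 43.74, S_ddd = 29.16
Terminal payoffs (K − S): max(-48.42, 0) = 0, max(-15.61, 0) = 0, max(6.26, 0) = 6.26, max(20.84, 0) = 20.84
Node uu (S = 72.9): continuation = 1/1.12·[0.4889·0.0000 + 0.5111·0.0000] = 0.0000; exercise value = 0.0000 ≤ continuation, so V_uu = 0.0000
Node ud (S = 48.6): continuation = 1/1.12·[0.4889·0.0000 + 0.5111·6.2600] = 2.8567; exercise value = 1.4000 ≤ continuation, so V_ud = 2.8567
Node dd (S = 32.4): continuation = 1/1.12·[0.4889·6.2600 + 0.5111·20.8400] = 12.2429; exercise value = 17.6000 > continuation, so V_dd = 17.6000 (exercise)
Node u (S = 54): continuation = 1/1.12·[0.4889·0.0000 + 0.5111·2.8567] = 1.3037; exercise value = 0.0000 ≤ continuation, so V_u = 1.3037
Node d (S = 36): continuation = 1/1.12·[0.4889·2.8567 + 0.5111·17.6000] = 9.2787; exercise value = 14.0000 > continuation, so V_d = 14.0000 (exercise)
Node 0 (S = 40): continuation = 1/1.12·[0.4889·1.3037 + 0.5111·14.0000] = 6.9580; exercise value = 10.0000 > continuation, so V_0 = 10.0000 (exercise)

£10.00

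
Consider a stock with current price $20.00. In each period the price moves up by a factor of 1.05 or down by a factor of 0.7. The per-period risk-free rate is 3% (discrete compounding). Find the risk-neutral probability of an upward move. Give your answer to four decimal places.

p = 0.9429

Risk-neutral probability p = (1 + 0.03 − 0.7)/(1.05 − 0.7) = 0.3300/0.3500 = 0.9429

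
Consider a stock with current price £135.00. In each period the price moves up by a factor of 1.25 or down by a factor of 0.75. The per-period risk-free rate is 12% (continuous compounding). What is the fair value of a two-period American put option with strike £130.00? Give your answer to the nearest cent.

£6.75

Risk-neutral probability p = (e^0.12 − 0.75)/(1.25 − 0.75) = 0.3775/0.5000 = 0.7550
Terminal stock prices: S_uu = 210.9, S_ud = 126.6, S_dd = 75.94
Terminal payoffs (K − S): max(-80.94, 0) = 0, max(3.438, 0) = 3.438, max(54.06, 0) = 54.06
Node u (S = 168.8): continuation = e^(−0.12)·[0.7550·0.0000 + 0.2450·3.4375] = 0.7470; exercise value = 0.0000 ≤ continuation, so V_u = 0.7470
Node d (S = 101.2): continuation = e^(−0.12)·[0.7550·3.4375 + 0.2450·54.0625] = 14.0497; exercise value = 28.7500 > continuation, so V_d = 28.7500 (exercise)
Node 0 (S = 135): continuation = e^(−0.12)·[0.7550·0.7470 + 0.2450·28.7500] = 6.7476; exercise value = 0.0000 ≤ continuation, so V_0 = 6.7476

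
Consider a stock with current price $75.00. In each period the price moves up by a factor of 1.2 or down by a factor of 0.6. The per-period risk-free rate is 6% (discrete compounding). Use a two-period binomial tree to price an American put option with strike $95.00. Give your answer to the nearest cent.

$20.00

Risk-neutral probability p = (1 + 0.06 − 0.6)/(1.2 − 0.6) = 0.4600/0.6000 = 0.7667
Terminal stock prices: S_uu = 108, S_ud = 54, S_dd = 27
Terminal payoffs (K − S): max(-13, 0) = 0, max(41, 0) = 41, max(68, 0) = 68
Node u (S = 90): continuation = 1/1.06·[0.7667·0.0000 + 0.2333·41.0000] = 9.0252; exercise value = 5.0000 ≤ continuation, so V_u = 9.0252
Node d (S = 45): continuation = 1/1.06·[0.7667·41.0000 + 0.2333·68.0000] = 44.6226; exercise value = 50.0000 > continuation, so V_d = 50.0000 (exercise)
Node 0 (S = 75): continuation = 1/1.06·[0.7667·9.0252 + 0.2333·50.0000] = 17.5339; exercise value = 20.0000 > continuation, so V_0 = 20.0000 (exercise)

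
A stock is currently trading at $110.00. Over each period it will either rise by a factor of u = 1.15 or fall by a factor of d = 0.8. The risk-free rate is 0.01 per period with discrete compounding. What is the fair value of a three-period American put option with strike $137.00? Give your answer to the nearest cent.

$30.71

Risk-neutral probability p = (1 + 0.01 − 0.8)/(1.15 − 0.8) = 0.2100/0.3500 = 0.6000
Terminal stock prices: S_uuu = 167.3, S_uud = 116.4, S_udd = 80.96, S_ddd = 56.32
Terminal payoffs (K − S): max(-30.3, 0) = 0, max(20.62, 0) = 20.62, max(56.04, 0) = 56.04, max(80.68, 0) = 80.68
Node uu (S = 145.5): continuation = 1/1.01·[0.6000·0.0000 + 0.4000·20.6200] = 8.1663; exercise value = 0.0000 ≤ continuation, so V_uu = 8.1663
Node ud (S = 101.2): continuation = 1/1.01·[0.6000·20.6200 + 0.4000·56.0400] = 34.4436; exercise value = 35.8000 > continuation, so V_ud = 35.8000 (exercise)
Node dd (S = 70.4): continuation = 1/1.01·[0.6000·56.0400 + 0.4000·80.6800] = 65.2436; exercise value = 66.6000 > continuation, so V_dd = 66.6000 (exercise)
Node u (S = 126.5): continuation = 1/1.01·[0.6000·8.1663 + 0.4000·35.8000] = 19.0295; exercise value = 10.5000 ≤ continuation, so V_u = 19.0295
Node d (S = 88): continuation = 1/1.01·[0.6000·35.8000 + 0.4000·66.6000] = 47.6436; exercise value = 49.0000 > continuation, so V_d = 49.0000 (exercise)
Node 0 (S = 110): continuation = 1/1.01·[0.6000·19.0295 + 0.4000·49.0000] = 30.7106; exercise value = 27.0000 ≤ continuation, so V_0 = 30.7106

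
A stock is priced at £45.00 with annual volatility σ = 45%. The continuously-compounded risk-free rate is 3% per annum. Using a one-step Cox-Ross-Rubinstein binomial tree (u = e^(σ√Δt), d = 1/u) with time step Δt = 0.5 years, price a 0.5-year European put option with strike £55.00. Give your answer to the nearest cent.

CRR parameters: u = e^(σ√Δt) = e^(0.45·√0.5) = 1.3746, d = 1/u = 0.7275
Per-period rate: rΔt = 0.03·0.5 = 0.015, so R = e^0.015 = 1.0151
Risk-neutral probability p = (e^0.015 − 0.7275)/(1.3746 − 0.7275) = 0.2877/0.6472 = 0.4445
Terminal stock prices: S_u = 61.86, S_d = 32.74
Terminal payoffs (K − S): max(-6.859, 0) = 0, max(22.26, 0) = 22.26
Node 0 (S = 45): V_0 = e^(−0.015)·[0.4445·0.0000 + 0.5555·22.2644] = 12.1844

£12.18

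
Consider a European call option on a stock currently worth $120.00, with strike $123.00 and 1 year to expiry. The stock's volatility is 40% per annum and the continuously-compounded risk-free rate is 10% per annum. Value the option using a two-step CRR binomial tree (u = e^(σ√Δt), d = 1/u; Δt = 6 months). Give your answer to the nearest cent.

CRR parameters: u = e^(σ√Δt) = e^(0.4·√0.5) = 1.3269, d = 1/u = 0.7536
Per-period rate: rΔt = 0.1·0.5 = 0.05, so R = e^0.05 = 1.0513
Risk-neutral probability p = (e^0.05 − 0.7536)/(1.3269 − 0.7536) = 0.2976/0.5733 = 0.5192
Terminal stock prices: S_uu = 211.3, S_ud = 120, S_dd = 68.16
Terminal payoffs (S − K): max(88.28, 0) = 88.28, max(-3, 0) = 0, max(-54.84, 0) = 0
Node u (S = 159.2): V_u = e^(−0.05)·[0.5192·88.2785 + 0.4808·0.0000] = 43.5984
Node d (S = 90.44): V_d = e^(−0.05)·[0.5192·0.0000 + 0.4808·0.0000] = 0.0000
Node 0 (S = 120): V_0 = e^(−0.05)·[0.5192·43.5984 + 0.4808·0.0000] = 21.5321

$21.53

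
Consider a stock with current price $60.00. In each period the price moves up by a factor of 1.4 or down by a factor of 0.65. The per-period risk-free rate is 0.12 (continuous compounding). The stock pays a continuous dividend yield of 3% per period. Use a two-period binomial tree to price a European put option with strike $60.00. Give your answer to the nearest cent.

$6.58

Per-period risk-free factor R = e^0.12 = 1.1275; dividend-adjusted growth = e^(0.12−0.03) = 1.0942.
Risk-neutral probability p = (1.0942 − 0.65)/(1.4 − 0.65) = 0.4442/0.7500 = 0.5922
Terminal stock prices: S_uu = 117.6, S_ud = 54.6, S_dd = 25.35
Terminal payoffs (K − S): max(-57.6, 0) = 0, max(5.4, 0) = 5.4, max(34.65, 0) = 34.65
Node u (S = 84): V_u = e^(−0.12)·[0.5922·0.0000 + 0.4078·5.4000] = 1.9530
Node d (S = 39): V_d = e^(−0.12)·[0.5922·5.4000 + 0.4078·34.6500] = 15.3679
Node 0 (S = 60): V_0 = e^(−0.12)·[0.5922·1.9530 + 0.4078·15.3679] = 6.5837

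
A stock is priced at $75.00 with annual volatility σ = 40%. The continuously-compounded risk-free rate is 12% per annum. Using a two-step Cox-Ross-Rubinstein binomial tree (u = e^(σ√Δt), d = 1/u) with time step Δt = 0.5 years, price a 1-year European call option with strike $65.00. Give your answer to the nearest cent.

$21.60

CRR parameters: u = e^(σ√Δt) = e^(0.4·√0.5) = 1.3269, d = 1/u = 0.7536
Per-period rate: rΔt = 0.12·0.5 = 0.06, so R = e^0.06 = 1.0618
Risk-neutral probability p = (e^0.06 − 0.7536)/(1.3269 − 0.7536) = 0.3082/0.5733 = 0.5376
Terminal stock prices: S_uu = 132, S_ud = 75, S_dd = 42.6
Terminal payoffs (S − K): max(67.05, 0) = 67.05, max(10, 0) = 10, max(-22.4, 0) = 0
Node u (S = 99.52): V_u = e^(−0.06)·[0.5376·67.0491 + 0.4624·10.0000] = 38.3025
Node d (S = 56.52): V_d = e^(−0.06)·[0.5376·10.0000 + 0.4624·0.0000] = 5.0632
Node 0 (S = 75): V_0 = e^(−0.06)·[0.5376·38.3025 + 0.4624·5.0632] = 21.5980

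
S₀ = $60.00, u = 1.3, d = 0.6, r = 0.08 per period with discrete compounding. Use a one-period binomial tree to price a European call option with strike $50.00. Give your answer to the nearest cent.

$17.78

Risk-neutral probability p = (1 + 0.08 − 0.6)/(1.3 − 0.6) = 0.4800/0.7000 = 0.6857
Terminal stock prices: S_u = 78, S_d = 36
Terminal payoffs (S − K): max(28, 0) = 28, max(-14, 0) = 0
Node 0 (S = 60): V_0 = 1/1.08·[0.6857·28.0000 + 0.3143·0.0000] = 17.7778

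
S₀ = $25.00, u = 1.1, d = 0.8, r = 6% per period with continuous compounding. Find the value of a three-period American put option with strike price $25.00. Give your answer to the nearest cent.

Risk-neutral probability p = (e^0.06 − 0.8)/(1.1 − 0.8) = 0.2618/0.3000 = 0.8728
Terminal stock prices: S_uuu = 33.28, S_uud = 24.2, S_udd = 17.6, S_ddd = 12.8
Terminal payoffs (K − S): max(-8.275, 0) = 0, max(0.8, 0) = 0.8, max(7.4, 0) = 7.4, max(12.2, 0) = 12.2
Node uu (S = 30.25): continuation = e^(−0.06)·[0.8728·0.0000 + 0.1272·0.8000] = 0.0958; exercise value = 0.0000 ≤ continuation, so V_uu = 0.0958
Node ud (S = 22): continuation = e^(−0.06)·[0.8728·0.8000 + 0.1272·7.4000] = 1.5441; exercise value = 3.0000 > continuation, so V_ud = 3.0000 (exercise)
Node dd (S = 16): continuation = e^(−0.06)·[0.8728·7.4000 + 0.1272·12.2000] = 7.5441; exercise value = 9.0000 > continuation, so V_dd = 9.0000 (exercise)
Node u (S = 27.5): continuation = e^(−0.06)·[0.8728·0.0958 + 0.1272·3.0000] = 0.4382; exercise value = 0.0000 ≤ continuation, so V_u = 0.4382
Node d (S = 20): continuation = e^(−0.06)·[0.8728·3.0000 + 0.1272·9.0000] = 3.5441; exercise value = 5.0000 > continuation, so V_d = 5.0000 (exercise)
Node 0 (S = 25): continuation = e^(−0.06)·[0.8728·0.4382 + 0.1272·5.0000] = 0.9592; exercise value = 0.0000 ≤ continuation, so V_0 = 0.9592

$0.96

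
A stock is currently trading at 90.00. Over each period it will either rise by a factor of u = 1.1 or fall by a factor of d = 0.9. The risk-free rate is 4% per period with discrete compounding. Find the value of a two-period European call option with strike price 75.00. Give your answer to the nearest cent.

Risk-neutral probability p = (1 + 0.04 − 0.9)/(1.1 − 0.9) = 0.1400/0.2000 = 0.7000
Terminal stock prices: S_uu = 108.9, S_ud = 89.1, S_dd = 72.9
Terminal payoffs (S − K): max(33.9, 0) = 33.9, max(14.1, 0) = 14.1, max(-2.1, 0) = 0
Node u (S = 99): V_u = 1/1.04·[0.7000·33.9000 + 0.3000·14.1000] = 26.8846
Node d (S = 81): V_d = 1/1.04·[0.7000·14.1000 + 0.3000·0.0000] = 9.4904
Node 0 (S = 90): V_0 = 1/1.04·[0.7000·26.8846 + 0.3000·9.4904] = 20.8330

20.83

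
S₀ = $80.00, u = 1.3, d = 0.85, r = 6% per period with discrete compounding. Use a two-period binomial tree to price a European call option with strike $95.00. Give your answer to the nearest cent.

Risk-neutral probability p = (1 + 0.06 − 0.85)/(1.3 − 0.85) = 0.2100/0.4500 = 0.4667
Terminal stock prices: S_uu = 135.2, S_ud = 88.4, S_dd = 57.8
Terminal payoffs (S − K): max(40.2, 0) = 40.2, max(-6.6, 0) = 0, max(-37.2, 0) = 0
Node u (S = 104): V_u = 1/1.06·[0.4667·40.2000 + 0.5333·0.0000] = 17.6981
Node d (S = 68): V_d = 1/1.06·[0.4667·0.0000 + 0.5333·0.0000] = 0.0000
Node 0 (S = 80): V_0 = 1/1.06·[0.4667·17.6981 + 0.5333·0.0000] = 7.7916

$7.79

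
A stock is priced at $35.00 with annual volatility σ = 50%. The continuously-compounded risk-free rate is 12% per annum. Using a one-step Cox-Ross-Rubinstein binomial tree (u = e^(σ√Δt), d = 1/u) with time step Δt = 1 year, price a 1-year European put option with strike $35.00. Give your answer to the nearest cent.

$6.11

CRR parameters: u = e^(σ√Δt) = e^(0.5·√1) = 1.6487, d = 1/u = 0.6065
Per-period rate: rΔt = 0.12·1 = 0.12, so R = e^0.12 = 1.1275
Risk-neutral probability p = (e^0.12 − 0.6065)/(1.6487 − 0.6065) = 0.5210/1.0422 = 0.4999
Terminal stock prices: S_u = 57.71, S_d = 21.23
Terminal payoffs (K − S): max(-22.71, 0) = 0, max(13.77, 0) = 13.77
Node 0 (S = 35): V_0 = e^(−0.12)·[0.4999·0.0000 + 0.5001·13.7714] = 6.1086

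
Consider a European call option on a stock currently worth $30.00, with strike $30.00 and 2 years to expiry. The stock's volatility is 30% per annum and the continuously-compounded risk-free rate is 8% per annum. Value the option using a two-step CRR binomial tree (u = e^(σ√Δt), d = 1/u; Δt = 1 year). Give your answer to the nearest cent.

$6.65

CRR parameters: u = e^(σ√Δt) = e^(0.3·√1) = 1.3499, d = 1/u = 0.7408
Per-period rate: rΔt = 0.08·1 = 0.08, so R = e^0.08 = 1.0833
Risk-neutral probability p = (e^0.08 − 0.7408)/(1.3499 − 0.7408) = 0.3425/0.6090 = 0.5623
Terminal stock prices: S_uu = 54.66, S_ud = 30, S_dd = 16.46
Terminal payoffs (S − K): max(24.66, 0) = 24.66, max(0, 0) = 0, max(-13.54, 0) = 0
Node u (S = 40.5): V_u = e^(−0.08)·[0.5623·24.6636 + 0.4377·0.0000] = 12.8023
Node d (S = 22.22): V_d = e^(−0.08)·[0.5623·0.0000 + 0.4377·0.0000] = 0.0000
Node 0 (S = 30): V_0 = e^(−0.08)·[0.5623·12.8023 + 0.4377·0.0000] = 6.6454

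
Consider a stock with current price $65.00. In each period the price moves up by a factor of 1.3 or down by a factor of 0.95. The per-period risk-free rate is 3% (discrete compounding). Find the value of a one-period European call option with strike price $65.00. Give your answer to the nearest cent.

Risk-neutral probability p = (1 + 0.03 − 0.95)/(1.3 − 0.95) = 0.0800/0.3500 = 0.2286
Terminal stock prices: S_u = 84.5, S_d = 61.75
Terminal payoffs (S − K): max(19.5, 0) = 19.5, max(-3.25, 0) = 0
Node 0 (S = 65): V_0 = 1/1.03·[0.2286·19.5000 + 0.7714·0.0000] = 4.3273

$4.33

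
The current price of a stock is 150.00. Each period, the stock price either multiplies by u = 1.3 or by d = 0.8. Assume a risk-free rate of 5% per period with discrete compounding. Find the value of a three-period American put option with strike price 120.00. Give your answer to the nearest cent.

Risk-neutral probability p = (1 + 0.05 − 0.8)/(1.3 − 0.8) = 0.2500/0.5000 = 0.5000
Terminal stock prices: S_uuu = 329.6, S_uud = 202.8, S_udd = 124.8, S_ddd = 76.8
Terminal payoffs (K − S): max(-209.6, 0) = 0, max(-82.8, 0) = 0, max(-4.8, 0) = 0, max(43.2, 0) = 43.2
Node uu (S = 253.5): continuation = 1/1.05·[0.5000·0.0000 + 0.5000·0.0000] = 0.0000; exercise value = 0.0000 ≤ continuation, so V_uu = 0.0000
Node ud (S = 156): continuation = 1/1.05·[0.5000·0.0000 + 0.5000·0.0000] = 0.0000; exercise value = 0.0000 ≤ continuation, so V_ud = 0.0000
Node dd (S = 96): continuation = 1/1.05·[0.5000·0.0000 + 0.5000·43.2000] = 20.5714; exercise value = 24.0000 > continuation, so V_dd = 24.0000 (exercise)
Node u (S = 195): continuation = 1/1.05·[0.5000·0.0000 + 0.5000·0.0000] = 0.0000; exercise value = 0.0000 ≤ continuation, so V_u = 0.0000
Node d (S = 120): continuation = 1/1.05·[0.5000·0.0000 + 0.5000·24.0000] = 11.4286; exercise value = 0.0000 ≤ continuation, so V_d = 11.4286
Node 0 (S = 150): continuation = 1/1.05·[0.5000·0.0000 + 0.5000·11.4286] = 5.4422; exercise value = 0.0000 ≤ continuation, so V_0 = 5.4422

5.44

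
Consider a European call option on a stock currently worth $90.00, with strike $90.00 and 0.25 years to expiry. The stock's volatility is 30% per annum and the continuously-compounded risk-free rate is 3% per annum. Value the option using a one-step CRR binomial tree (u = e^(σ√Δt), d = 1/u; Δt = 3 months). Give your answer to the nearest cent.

$7.05

CRR parameters: u = e^(σ√Δt) = e^(0.3·√0.25) = 1.1618, d = 1/u = 0.8607
Per-period rate: rΔt = 0.03·0.25 = 0.0075, so R = e^0.0075 = 1.0075
Risk-neutral probability p = (e^0.0075 − 0.8607)/(1.1618 − 0.8607) = 0.1468/0.3011 = 0.4876
Terminal stock prices: S_u = 104.6, S_d = 77.46
Terminal payoffs (S − K): max(14.57, 0) = 14.57, max(-12.54, 0) = 0
Node 0 (S = 90): V_0 = e^(−0.0075)·[0.4876·14.5651 + 0.5124·0.0000] = 7.0484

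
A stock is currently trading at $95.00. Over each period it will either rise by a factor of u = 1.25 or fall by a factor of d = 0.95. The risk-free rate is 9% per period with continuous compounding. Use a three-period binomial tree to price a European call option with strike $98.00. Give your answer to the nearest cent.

$21.96

Risk-neutral probability p = (e^0.09 − 0.95)/(1.25 − 0.95) = 0.1442/0.3000 = 0.4806
Terminal stock prices: S_uuu = 185.5, S_uud = 141, S_udd = 107.2, S_ddd = 81.45
Terminal payoffs (S − K): max(87.55, 0) = 87.55, max(43.02, 0) = 43.02, max(9.172, 0) = 9.172, max(-16.55, 0) = 0
Node uu (S = 148.4): V_uu = e^(−0.09)·[0.4806·87.5469 + 0.5194·43.0156] = 58.8722
Node ud (S = 112.8): V_ud = e^(−0.09)·[0.4806·43.0156 + 0.5194·9.1719] = 23.2472
Node dd (S = 85.74): V_dd = e^(−0.09)·[0.4806·9.1719 + 0.5194·0.0000] = 4.0285
Node u (S = 118.8): V_u = e^(−0.09)·[0.4806·58.8722 + 0.5194·23.2472] = 36.8935
Node d (S = 90.25): V_d = e^(−0.09)·[0.4806·23.2472 + 0.5194·4.0285] = 12.1230
Node 0 (S = 95): V_0 = e^(−0.09)·[0.4806·36.8935 + 0.5194·12.1230] = 21.9592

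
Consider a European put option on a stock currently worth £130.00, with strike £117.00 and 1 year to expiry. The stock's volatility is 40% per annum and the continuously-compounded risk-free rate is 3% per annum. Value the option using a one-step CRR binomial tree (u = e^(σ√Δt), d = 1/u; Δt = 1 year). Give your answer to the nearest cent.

£16.27

CRR parameters: u = e^(σ√Δt) = e^(0.4·√1) = 1.4918, d = 1/u = 0.6703
Per-period rate: rΔt = 0.03·1 = 0.03, so R = e^0.03 = 1.0305
Risk-neutral probability p = (e^0.03 − 0.6703)/(1.4918 − 0.6703) = 0.3601/0.8215 = 0.4384
Terminal stock prices: S_u = 193.9, S_d = 87.14
Terminal payoffs (K − S): max(-76.94, 0) = 0, max(29.86, 0) = 29.86
Node 0 (S = 130): V_0 = e^(−0.03)·[0.4384·0.0000 + 0.5616·29.8584] = 16.2734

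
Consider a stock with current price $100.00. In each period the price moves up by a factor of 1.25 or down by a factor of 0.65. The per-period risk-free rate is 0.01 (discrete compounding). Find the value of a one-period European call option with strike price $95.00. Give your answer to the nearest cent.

$17.82

Risk-neutral probability p = (1 + 0.01 − 0.65)/(1.25 − 0.65) = 0.3600/0.6000 = 0.6000
Terminal stock prices: S_u = 125, S_d = 65
Terminal payoffs (S − K): max(30, 0) = 30, max(-30, 0) = 0
Node 0 (S = 100): V_0 = 1/1.01·[0.6000·30.0000 + 0.4000·0.0000] = 17.8218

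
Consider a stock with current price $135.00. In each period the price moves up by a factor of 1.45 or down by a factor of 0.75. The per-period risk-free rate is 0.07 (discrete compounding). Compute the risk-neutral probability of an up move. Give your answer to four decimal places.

p = 0.4571

Risk-neutral probability p = (1 + 0.07 − 0.75)/(1.45 − 0.75) = 0.3200/0.7000 = 0.4571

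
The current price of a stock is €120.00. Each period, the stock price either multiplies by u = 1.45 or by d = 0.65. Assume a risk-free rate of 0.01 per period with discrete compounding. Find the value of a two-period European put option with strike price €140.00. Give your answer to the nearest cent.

€39.53

Risk-neutral probability p = (1 + 0.01 − 0.65)/(1.45 − 0.65) = 0.3600/0.8000 = 0.4500
Terminal stock prices: S_uu = 252.3, S_ud = 113.1, S_dd = 50.7
Terminal payoffs (K − S): max(-112.3, 0) = 0, max(26.9, 0) = 26.9, max(89.3, 0) = 89.3
Node u (S = 174): V_u = 1/1.01·[0.4500·0.0000 + 0.5500·26.9000] = 14.6485
Node d (S = 78): V_d = 1/1.01·[0.4500·26.9000 + 0.5500·89.3000] = 60.6139
Node 0 (S = 120): V_0 = 1/1.01·[0.4500·14.6485 + 0.5500·60.6139] = 39.5341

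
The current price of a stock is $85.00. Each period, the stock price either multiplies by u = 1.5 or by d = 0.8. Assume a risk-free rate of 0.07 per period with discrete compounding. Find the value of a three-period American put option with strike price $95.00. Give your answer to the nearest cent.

$17.09

Risk-neutral probability p = (1 + 0.07 − 0.8)/(1.5 − 0.8) = 0.2700/0.7000 = 0.3857
Terminal stock prices: S_uuu = 286.9, S_uud = 153, S_udd = 81.6, S_ddd = 43.52
Terminal payoffs (K − S): max(-191.9, 0) = 0, max(-58, 0) = 0, max(13.4, 0) = 13.4, max(51.48, 0) = 51.48
Node uu (S = 191.2): continuation = 1/1.07·[0.3857·0.0000 + 0.6143·0.0000] = 0.0000; exercise value = 0.0000 ≤ continuation, so V_uu = 0.0000
Node ud (S = 102): continuation = 1/1.07·[0.3857·0.0000 + 0.6143·13.4000] = 7.6929; exercise value = 0.0000 ≤ continuation, so V_ud = 7.6929
Node dd (S = 54.4): continuation = 1/1.07·[0.3857·13.4000 + 0.6143·51.4800] = 34.3850; exercise value = 40.6000 > continuation, so V_dd = 40.6000 (exercise)
Node u (S = 127.5): continuation = 1/1.07·[0.3857·0.0000 + 0.6143·7.6929] = 4.4165; exercise value = 0.0000 ≤ continuation, so V_u = 4.4165
Node d (S = 68): continuation = 1/1.07·[0.3857·7.6929 + 0.6143·40.6000] = 26.0816; exercise value = 27.0000 > continuation, so V_d = 27.0000 (exercise)
Node 0 (S = 85): continuation = 1/1.07·[0.3857·4.4165 + 0.6143·27.0000] = 17.0927; exercise value = 10.0000 ≤ continuation, so V_0 = 17.0927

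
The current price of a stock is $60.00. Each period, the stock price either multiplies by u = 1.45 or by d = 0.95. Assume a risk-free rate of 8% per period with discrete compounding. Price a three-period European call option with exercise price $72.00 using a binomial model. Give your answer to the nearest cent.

$9.46

Risk-neutral probability p = (1 + 0.08 − 0.95)/(1.45 − 0.95) = 0.1300/0.5000 = 0.2600
Terminal stock prices: S_uuu = 182.9, S_uud = 119.8, S_udd = 78.52, S_ddd = 51.44
Terminal payoffs (S − K): max(110.9, 0) = 110.9, max(47.84, 0) = 47.84, max(6.517, 0) = 6.517, max(-20.56, 0) = 0
Node uu (S = 126.2): V_uu = 1/1.08·[0.2600·110.9175 + 0.7400·47.8425] = 59.4833
Node ud (S = 82.65): V_ud = 1/1.08·[0.2600·47.8425 + 0.7400·6.5175] = 15.9833
Node dd (S = 54.15): V_dd = 1/1.08·[0.2600·6.5175 + 0.7400·0.0000] = 1.5690
Node u (S = 87): V_u = 1/1.08·[0.2600·59.4833 + 0.7400·15.9833] = 25.2716
Node d (S = 57): V_d = 1/1.08·[0.2600·15.9833 + 0.7400·1.5690] = 4.9229
Node 0 (S = 60): V_0 = 1/1.08·[0.2600·25.2716 + 0.7400·4.9229] = 9.4570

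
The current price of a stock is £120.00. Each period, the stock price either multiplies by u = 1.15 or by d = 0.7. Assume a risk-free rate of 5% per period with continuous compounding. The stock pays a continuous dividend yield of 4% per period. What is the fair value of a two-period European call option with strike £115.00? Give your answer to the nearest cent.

£18.77

Per-period risk-free factor R = e^0.05 = 1.0513; dividend-adjusted growth = e^(0.05−0.04) = 1.0101.
Risk-neutral probability p = (1.0101 − 0.7)/(1.15 − 0.7) = 0.3101/0.4500 = 0.6890
Terminal stock prices: S_uu = 158.7, S_ud = 96.6, S_dd = 58.8
Terminal payoffs (S − K): max(43.7, 0) = 43.7, max(-18.4, 0) = 0, max(-56.2, 0) = 0
Node u (S = 138): V_u = e^(−0.05)·[0.6890·43.7000 + 0.3110·0.0000] = 28.6409
Node d (S = 84): V_d = e^(−0.05)·[0.6890·0.0000 + 0.3110·0.0000] = 0.0000
Node 0 (S = 120): V_0 = e^(−0.05)·[0.6890·28.6409 + 0.3110·0.0000] = 18.7712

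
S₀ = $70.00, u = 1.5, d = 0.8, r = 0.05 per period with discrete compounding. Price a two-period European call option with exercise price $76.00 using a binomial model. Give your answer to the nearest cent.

$12.76

Risk-neutral probability p = (1 + 0.05 − 0.8)/(1.5 − 0.8) = 0.2500/0.7000 = 0.3571
Terminal stock prices: S_uu = 157.5, S_ud = 84, S_dd = 44.8
Terminal payoffs (S − K): max(81.5, 0) = 81.5, max(8, 0) = 8, max(-31.2, 0) = 0
Node u (S = 105): V_u = 1/1.05·[0.3571·81.5000 + 0.6429·8.0000] = 32.6190
Node d (S = 56): V_d = 1/1.05·[0.3571·8.0000 + 0.6429·0.0000] = 2.7211
Node 0 (S = 70): V_0 = 1/1.05·[0.3571·32.6190 + 0.6429·2.7211] = 12.7609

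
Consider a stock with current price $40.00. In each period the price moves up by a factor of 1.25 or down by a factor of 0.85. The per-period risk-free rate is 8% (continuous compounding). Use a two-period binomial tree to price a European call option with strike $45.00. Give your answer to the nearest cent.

$5.07

Risk-neutral probability p = (e^0.08 − 0.85)/(1.25 − 0.85) = 0.2333/0.4000 = 0.5832
Terminal stock prices: S_uu = 62.5, S_ud = 42.5, S_dd = 28.9
Terminal payoffs (S − K): max(17.5, 0) = 17.5, max(-2.5, 0) = 0, max(-16.1, 0) = 0
Node u (S = 50): V_u = e^(−0.08)·[0.5832·17.5000 + 0.4168·0.0000] = 9.4216
Node d (S = 34): V_d = e^(−0.08)·[0.5832·0.0000 + 0.4168·0.0000] = 0.0000
Node 0 (S = 40): V_0 = e^(−0.08)·[0.5832·9.4216 + 0.4168·0.0000] = 5.0724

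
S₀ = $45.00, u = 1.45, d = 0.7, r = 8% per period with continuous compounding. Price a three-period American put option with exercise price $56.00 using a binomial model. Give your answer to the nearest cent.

$13.37

Risk-neutral probability p = (e^0.08 − 0.7)/(1.45 − 0.7) = 0.3833/0.7500 = 0.5110
Terminal stock prices: S_uuu = 137.2, S_uud = 66.23, S_udd = 31.97, S_ddd = 15.43
Terminal payoffs (K − S): max(-81.19, 0) = 0, max(-10.23, 0) = 0, max(24.03, 0) = 24.03, max(40.57, 0) = 40.57
Node uu (S = 94.61): continuation = e^(−0.08)·[0.5110·0.0000 + 0.4890·0.0000] = 0.0000; exercise value = 0.0000 ≤ continuation, so V_uu = 0.0000
Node ud (S = 45.67): continuation = e^(−0.08)·[0.5110·0.0000 + 0.4890·24.0275] = 10.8450; exercise value = 10.3250 ≤ continuation, so V_ud = 10.8450
Node dd (S = 22.05): continuation = e^(−0.08)·[0.5110·24.0275 + 0.4890·40.5650] = 29.6445; exercise value = 33.9500 > continuation, so V_dd = 33.9500 (exercise)
Node u (S = 65.25): continuation = e^(−0.08)·[0.5110·0.0000 + 0.4890·10.8450] = 4.8950; exercise value = 0.0000 ≤ continuation, so V_u = 4.8950
Node d (S = 31.5): continuation = e^(−0.08)·[0.5110·10.8450 + 0.4890·33.9500] = 20.4398; exercise value = 24.5000 > continuation, so V_d = 24.5000 (exercise)
Node 0 (S = 45): continuation = e^(−0.08)·[0.5110·4.8950 + 0.4890·24.5000] = 13.3675; exercise value = 11.0000 ≤ continuation, so V_0 = 13.3675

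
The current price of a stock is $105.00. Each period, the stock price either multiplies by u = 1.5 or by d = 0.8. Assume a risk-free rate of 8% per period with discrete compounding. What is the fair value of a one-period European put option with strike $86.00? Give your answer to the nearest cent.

Risk-neutral probability p = (1 + 0.08 − 0.8)/(1.5 − 0.8) = 0.2800/0.7000 = 0.4000
Terminal stock prices: S_u = 157.5, S_d = 84
Terminal payoffs (K − S): max(-71.5, 0) = 0, max(2, 0) = 2
Node 0 (S = 105): V_0 = 1/1.08·[0.4000·0.0000 + 0.6000·2.0000] = 1.1111

$1.11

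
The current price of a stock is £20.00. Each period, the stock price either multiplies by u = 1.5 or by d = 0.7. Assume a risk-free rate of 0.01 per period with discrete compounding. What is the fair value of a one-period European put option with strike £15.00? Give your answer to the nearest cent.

£0.61

Risk-neutral probability p = (1 + 0.01 − 0.7)/(1.5 − 0.7) = 0.3100/0.8000 = 0.3875
Terminal stock prices: S_u = 30, S_d = 14
Terminal payoffs (K − S): max(-15, 0) = 0, max(1, 0) = 1
Node 0 (S = 20): V_0 = 1/1.01·[0.3875·0.0000 + 0.6125·1.0000] = 0.6064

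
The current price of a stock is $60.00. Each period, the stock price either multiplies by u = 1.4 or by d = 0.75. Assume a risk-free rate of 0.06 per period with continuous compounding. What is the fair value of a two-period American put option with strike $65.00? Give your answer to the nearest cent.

Risk-neutral probability p = (e^0.06 − 0.75)/(1.4 − 0.75) = 0.3118/0.6500 = 0.4797
Terminal stock prices: S_uu = 117.6, S_ud = 63, S_dd = 33.75
Terminal payoffs (K − S): max(-52.6, 0) = 0, max(2, 0) = 2, max(31.25, 0) = 31.25
Node u (S = 84): continuation = e^(−0.06)·[0.4797·0.0000 + 0.5203·2.0000] = 0.9799; exercise value = 0.0000 ≤ continuation, so V_u = 0.9799
Node d (S = 45): continuation = e^(−0.06)·[0.4797·2.0000 + 0.5203·31.2500] = 16.2147; exercise value = 20.0000 > continuation, so V_d = 20.0000 (exercise)
Node 0 (S = 60): continuation = e^(−0.06)·[0.4797·0.9799 + 0.5203·20.0000] = 10.2418; exercise value = 5.0000 ≤ continuation, so V_0 = 10.2418

$10.24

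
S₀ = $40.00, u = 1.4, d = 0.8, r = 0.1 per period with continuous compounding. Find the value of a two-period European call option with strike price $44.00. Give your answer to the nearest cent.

$7.61

Risk-neutral probability p = (e^0.1 − 0.8)/(1.4 − 0.8) = 0.3052/0.6000 = 0.5086
Terminal stock prices: S_uu = 78.4, S_ud = 44.8, S_dd = 25.6
Terminal payoffs (S − K): max(34.4, 0) = 34.4, max(0.8, 0) = 0.8, max(-18.4, 0) = 0
Node u (S = 56): V_u = e^(−0.1)·[0.5086·34.4000 + 0.4914·0.8000] = 16.1872
Node d (S = 32): V_d = e^(−0.1)·[0.5086·0.8000 + 0.4914·0.0000] = 0.3682
Node 0 (S = 40): V_0 = e^(−0.1)·[0.5086·16.1872 + 0.4914·0.3682] = 7.6133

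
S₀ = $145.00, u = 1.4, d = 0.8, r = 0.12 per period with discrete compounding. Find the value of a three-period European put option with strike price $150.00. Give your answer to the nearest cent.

$10.46

Risk-neutral probability p = (1 + 0.12 − 0.8)/(1.4 − 0.8) = 0.3200/0.6000 = 0.5333
Terminal stock prices: S_uuu = 397.9, S_uud = 227.4, S_udd = 129.9, S_ddd = 74.24
Terminal payoffs (K − S): max(-247.9, 0) = 0, max(-77.36, 0) = 0, max(20.08, 0) = 20.08, max(75.76, 0) = 75.76
Node uu (S = 284.2): V_uu = 1/1.12·[0.5333·0.0000 + 0.4667·0.0000] = 0.0000
Node ud (S = 162.4): V_ud = 1/1.12·[0.5333·0.0000 + 0.4667·20.0800] = 8.3667
Node dd (S = 92.8): V_dd = 1/1.12·[0.5333·20.0800 + 0.4667·75.7600] = 41.1286
Node u (S = 203): V_u = 1/1.12·[0.5333·0.0000 + 0.4667·8.3667] = 3.4861
Node d (S = 116): V_d = 1/1.12·[0.5333·8.3667 + 0.4667·41.1286] = 21.1210
Node 0 (S = 145): V_0 = 1/1.12·[0.5333·3.4861 + 0.4667·21.1210] = 10.4605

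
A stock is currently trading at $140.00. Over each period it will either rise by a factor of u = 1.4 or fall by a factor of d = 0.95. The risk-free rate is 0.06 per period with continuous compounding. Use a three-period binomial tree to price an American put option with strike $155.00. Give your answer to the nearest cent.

Risk-neutral probability p = (e^0.06 − 0.95)/(1.4 − 0.95) = 0.1118/0.4500 = 0.2485
Terminal stock prices: S_uuu = 384.2, S_uud = 260.7, S_udd = 176.9, S_ddd = 120
Terminal payoffs (K − S): max(-229.2, 0) = 0, max(-105.7, 0) = 0, max(-21.89, 0) = 0, max(34.97, 0) = 34.97
Node uu (S = 274.4): continuation = e^(−0.06)·[0.2485·0.0000 + 0.7515·0.0000] = 0.0000; exercise value = 0.0000 ≤ continuation, so V_uu = 0.0000
Node ud (S = 186.2): continuation = e^(−0.06)·[0.2485·0.0000 + 0.7515·0.0000] = 0.0000; exercise value = 0.0000 ≤ continuation, so V_ud = 0.0000
Node dd (S = 126.3): continuation = e^(−0.06)·[0.2485·0.0000 + 0.7515·34.9675] = 24.7469; exercise value = 28.6500 > continuation, so V_dd = 28.6500 (exercise)
Node u (S = 196): continuation = e^(−0.06)·[0.2485·0.0000 + 0.7515·0.0000] = 0.0000; exercise value = 0.0000 ≤ continuation, so V_u = 0.0000
Node d (S = 133): continuation = e^(−0.06)·[0.2485·0.0000 + 0.7515·28.6500] = 20.2759; exercise value = 22.0000 > continuation, so V_d = 22.0000 (exercise)
Node 0 (S = 140): continuation = e^(−0.06)·[0.2485·0.0000 + 0.7515·22.0000] = 15.5697; exercise value = 15.0000 ≤ continuation, so V_0 = 15.5697

$15.57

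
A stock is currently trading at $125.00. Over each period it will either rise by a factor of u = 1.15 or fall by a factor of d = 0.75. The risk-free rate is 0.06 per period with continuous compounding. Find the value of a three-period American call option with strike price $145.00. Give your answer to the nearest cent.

$17.85

Risk-neutral probability p = (e^0.06 − 0.75)/(1.15 − 0.75) = 0.3118/0.4000 = 0.7796
Terminal stock prices: S_uuu = 190.1, S_uud = 124, S_udd = 80.86, S_ddd = 52.73
Terminal payoffs (S − K): max(45.11, 0) = 45.11, max(-21.02, 0) = 0, max(-64.14, 0) = 0, max(-92.27, 0) = 0
Node uu (S = 165.3): continuation = e^(−0.06)·[0.7796·45.1094 + 0.2204·0.0000] = 33.1189; exercise value = 20.3125 ≤ continuation, so V_uu = 33.1189
Node ud (S = 107.8): continuation = e^(−0.06)·[0.7796·0.0000 + 0.2204·0.0000] = 0.0000; exercise value = 0.0000 ≤ continuation, so V_ud = 0.0000
Node dd (S = 70.31): continuation = e^(−0.06)·[0.7796·0.0000 + 0.2204·0.0000] = 0.0000; exercise value = 0.0000 ≤ continuation, so V_dd = 0.0000
Node u (S = 143.8): continuation = e^(−0.06)·[0.7796·33.1189 + 0.2204·0.0000] = 24.3156; exercise value = 0.0000 ≤ continuation, so V_u = 24.3156
Node d (S = 93.75): continuation = e^(−0.06)·[0.7796·0.0000 + 0.2204·0.0000] = 0.0000; exercise value = 0.0000 ≤ continuation, so V_d = 0.0000
Node 0 (S = 125): continuation = e^(−0.06)·[0.7796·24.3156 + 0.2204·0.0000] = 17.8523; exercise value = 0.0000 ≤ continuation, so V_0 = 17.8523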